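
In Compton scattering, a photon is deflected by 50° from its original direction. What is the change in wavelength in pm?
0.8667 pm

Using the Compton scattering formula:
Δλ = λ_C(1 - cos θ)

where λ_C = h/(m_e·c) ≈ 2.4263 pm is the Compton wavelength of an electron.

For θ = 50°:
cos(50°) = 0.6428
1 - cos(50°) = 0.3572

Δλ = 2.4263 × 0.3572
Δλ = 0.8667 pm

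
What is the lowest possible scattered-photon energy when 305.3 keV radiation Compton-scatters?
139.0943 keV (at θ = 180°)

The scattered photon has minimum energy when its wavelength is maximum, i.e., when the Compton shift Δλ = λ_C(1 − cos θ) is maximum. This occurs at θ = 180° (backscattering), giving Δλ_max = 2λ_C = 4.8526 pm.

Initial wavelength: λ₀ = hc/E₀ = 4.0611 pm
Maximum final wavelength: λ'_max = λ₀ + 2λ_C = 4.0611 + 4.8526 = 8.9137 pm
Minimum final energy: E'_min = hc/λ'_max = 139.0943 keV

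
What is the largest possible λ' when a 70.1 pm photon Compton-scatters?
74.9526 pm (at θ = 180°)

The Compton shift is Δλ = λ_C(1 − cos θ).

Since cos θ ranges from −1 to 1, the factor (1 − cos θ) ranges from 0 to 2; the maximum shift occurs at θ = 180° (backscattering):
Δλ_max = 2λ_C = 2 × 2.4263 pm = 4.8526 pm

Maximum scattered wavelength:
λ'_max = λ₀ + Δλ_max = 70.1 + 4.8526 = 74.9526 pm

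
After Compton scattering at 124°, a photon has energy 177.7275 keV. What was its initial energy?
388.3002 keV

Convert final energy to wavelength (hc ≈ 1239.842 keV·pm):
λ' = hc/E' = 1239.842 / 177.7275 = 6.9761 pm

Calculate the Compton shift:
Δλ = λ_C(1 - cos(124°))
Δλ = 2.4263 × (1 - cos(124°))
Δλ = 3.7831 pm

Initial wavelength:
λ = λ' - Δλ = 6.9761 - 3.7831 = 3.1930 pm

Initial energy:
E = hc/λ = 1239.842 / 3.1930 = 388.3002 keV

(Intermediate values are shown rounded; full precision is carried through to the final answer.)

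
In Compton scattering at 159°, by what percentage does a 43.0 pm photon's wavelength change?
10.9104%

Calculate the Compton shift:
Δλ = λ_C(1 - cos(159°))
Δλ = 2.4263 × (1 - cos(159°))
Δλ = 2.4263 × 1.9336
Δλ = 4.6915 pm

Percentage change:
(Δλ/λ₀) × 100 = (4.6915/43.0) × 100
= 10.9104%

(Intermediate values are shown rounded; full precision is carried through to the final answer.)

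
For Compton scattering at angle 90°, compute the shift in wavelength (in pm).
2.4263 pm

Using the Compton scattering formula:
Δλ = λ_C(1 - cos θ)

where λ_C = h/(m_e·c) ≈ 2.4263 pm is the Compton wavelength of an electron.

For θ = 90°:
cos(90°) = 0.0000
1 - cos(90°) = 1.0000

Δλ = 2.4263 × 1.0000
Δλ = 2.4263 pm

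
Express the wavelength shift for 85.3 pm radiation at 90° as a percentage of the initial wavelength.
2.8444%

Calculate the Compton shift:
Δλ = λ_C(1 - cos(90°))
Δλ = 2.4263 × (1 - cos(90°))
Δλ = 2.4263 × 1.0000
Δλ = 2.4263 pm

Percentage change:
(Δλ/λ₀) × 100 = (2.4263/85.3) × 100
= 2.8444%

(Intermediate values are shown rounded; full precision is carried through to the final answer.)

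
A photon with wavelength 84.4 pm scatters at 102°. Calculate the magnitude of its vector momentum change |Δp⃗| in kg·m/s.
1.1999e-23 kg·m/s

Photon momentum magnitude is p = h/λ.

Initial momentum:
p₀ = h/λ = 6.6261e-34/8.4400e-11 = 7.8508e-24 kg·m/s

After scattering:
λ' = λ + Δλ = 84.4 + 2.9308 = 87.3308 pm
p' = h/λ' = 6.6261e-34/8.7331e-11 = 7.5873e-24 kg·m/s

Momentum is a vector; the scattered photon's direction makes angle θ = 102° with the incident direction. The magnitude of the vector change Δp⃗ = p⃗₀ − p⃗' is found from the law of cosines:
|Δp⃗|² = p₀² + p'² − 2p₀p'cos θ
|Δp⃗|² = (7.8508e-24)² + (7.5873e-24)² − 2·7.8508e-24·7.5873e-24·cos(102°)
|Δp⃗| = 1.1999e-23 kg·m/s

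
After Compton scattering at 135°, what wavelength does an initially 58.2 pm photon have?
62.3420 pm

Using the Compton formula: λ' = λ + λ_C(1 − cos θ)

For θ = 135°, cos θ = -√2/2 (exact) ≈ -0.7071, so:
1 − cos 135° = 1 − (-√2/2) ≈ 1.7071

Δλ = λ_C × 1.7071 = 2.4263 × 1.7071 = 4.1420 pm

λ' = 58.2 + 4.1420 = 62.3420 pm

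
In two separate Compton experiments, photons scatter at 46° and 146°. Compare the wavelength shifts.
146° produces the larger shift by a factor of 5.990

Calculate both shifts using Δλ = λ_C(1 - cos θ):

For θ₁ = 46°:
Δλ₁ = 2.4263 × (1 - cos(46°))
Δλ₁ = 2.4263 × 0.3053
Δλ₁ = 0.7409 pm

For θ₂ = 146°:
Δλ₂ = 2.4263 × (1 - cos(146°))
Δλ₂ = 2.4263 × 1.8290
Δλ₂ = 4.4378 pm

The 146° angle produces the larger shift.
Ratio: 4.4378/0.7409 = 5.990

(Intermediate values are shown rounded; full precision is carried through to the final answer.)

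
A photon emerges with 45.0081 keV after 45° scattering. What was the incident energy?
46.1999 keV

Convert final energy to wavelength (hc ≈ 1239.842 keV·pm):
λ' = hc/E' = 1239.842 / 45.0081 = 27.5471 pm

Calculate the Compton shift:
Δλ = λ_C(1 - cos(45°))
Δλ = 2.4263 × (1 - cos(45°))
Δλ = 0.7106 pm

Initial wavelength:
λ = λ' - Δλ = 27.5471 - 0.7106 = 26.8364 pm

Initial energy:
E = hc/λ = 1239.842 / 26.8364 = 46.1999 keV

(Intermediate values are shown rounded; full precision is carried through to the final answer.)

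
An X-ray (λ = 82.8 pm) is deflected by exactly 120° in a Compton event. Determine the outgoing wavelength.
86.4395 pm

Using the Compton formula: λ' = λ + λ_C(1 − cos θ)

For θ = 120°, cos θ = -1/2 (exact) = -0.5000, so:
1 − cos 120° = 1 − (-1/2) = 1.5000

Δλ = λ_C × 1.5000 = 2.4263 × 1.5000 = 3.6395 pm

λ' = 82.8 + 3.6395 = 86.4395 pm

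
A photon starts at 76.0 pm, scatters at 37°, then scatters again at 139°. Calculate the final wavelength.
80.7460 pm

Apply Compton shift twice:

First scattering at θ₁ = 37°:
Δλ₁ = λ_C(1 - cos(37°))
Δλ₁ = 2.4263 × 0.2014
Δλ₁ = 0.4886 pm

After first scattering:
λ₁ = 76.0 + 0.4886 = 76.4886 pm

Second scattering at θ₂ = 139°:
Δλ₂ = λ_C(1 - cos(139°))
Δλ₂ = 2.4263 × 1.7547
Δλ₂ = 4.2575 pm

Final wavelength:
λ₂ = 76.4886 + 4.2575 = 80.7460 pm

Total shift: Δλ_total = 0.4886 + 4.2575 = 4.7460 pm

(Intermediate values are shown rounded; full precision is carried through to the final answer.)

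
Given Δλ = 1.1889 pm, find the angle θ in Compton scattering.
59.34°

From the Compton formula Δλ = λ_C(1 - cos θ), we can solve for θ:

cos θ = 1 - Δλ/λ_C

Given:
- Δλ = 1.1889 pm
- λ_C = h/(m_e·c) ≈ 2.42631024 pm

cos θ = 1 - 1.1889/2.42631024
cos θ = 1 - 0.490003
cos θ = 0.509997

θ = arccos(0.509997)
θ = 59.34°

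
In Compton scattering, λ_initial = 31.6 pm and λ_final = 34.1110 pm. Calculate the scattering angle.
92.00°

First find the wavelength shift:
Δλ = λ' - λ = 34.1110 - 31.6 = 2.5110 pm

Using Δλ = λ_C(1 - cos θ), with λ_C = h/(m_e·c) ≈ 2.42631024 pm:
cos θ = 1 - Δλ/λ_C
cos θ = 1 - 2.5110/2.42631024
cos θ = -0.034905

θ = arccos(-0.034905)
θ = 92.00°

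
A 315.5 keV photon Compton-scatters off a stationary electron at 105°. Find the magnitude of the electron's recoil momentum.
2.1380e-22 kg·m/s

The electron is initially at rest, so by conservation of momentum:
p⃗_e = p⃗₀ − p⃗'  (incident photon momentum minus scattered photon momentum)

Photon momentum magnitudes (p = h/λ = E/c):
λ₀ = hc/E₀ = 3.9298 pm → p₀ = h/λ₀ = 1.6861e-22 kg·m/s
Δλ = λ_C(1 − cos 105°) = 3.0543 pm
λ' = 6.9841 pm → p' = h/λ' = 9.4874e-23 kg·m/s

The scattered photon makes angle θ = 105° with the incident direction, so by the law of cosines:
|p⃗_e|² = p₀² + p'² − 2p₀p'cos θ
|p⃗_e|² = (1.6861e-22)² + (9.4874e-23)² − 2·1.6861e-22·9.4874e-23·cos(105°)
|p⃗_e| = 2.1380e-22 kg·m/s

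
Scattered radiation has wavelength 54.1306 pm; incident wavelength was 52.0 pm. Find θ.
83.00°

First find the wavelength shift:
Δλ = λ' - λ = 54.1306 - 52.0 = 2.1306 pm

Using Δλ = λ_C(1 - cos θ), with λ_C = h/(m_e·c) ≈ 2.42631024 pm:
cos θ = 1 - Δλ/λ_C
cos θ = 1 - 2.1306/2.42631024
cos θ = 0.121877

θ = arccos(0.121877)
θ = 83.00°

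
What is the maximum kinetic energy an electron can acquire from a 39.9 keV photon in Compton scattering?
5.3893 keV

Maximum energy transfer occurs at θ = 180° (backscattering).

Initial photon: E₀ = 39.9 keV → λ₀ = 31.0737 pm

Maximum Compton shift (at 180°):
Δλ_max = 2λ_C = 2 × 2.4263 = 4.8526 pm

Final wavelength:
λ' = 31.0737 + 4.8526 = 35.9264 pm

Minimum photon energy (maximum energy to electron):
E'_min = hc/λ' = 34.5107 keV

Maximum electron kinetic energy:
K_max = E₀ - E'_min = 39.9000 - 34.5107 = 5.3893 keV

(Intermediate values are shown rounded; full precision is carried through to the final answer.)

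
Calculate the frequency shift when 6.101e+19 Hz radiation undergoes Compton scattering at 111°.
2.449e+19 Hz (decrease)

Convert frequency to wavelength (c = 299792458 m/s):
λ₀ = c/f₀ = 299792458/6.101e+19 = 4.9138249e-12 m = 4.9138 pm

Calculate Compton shift:
Δλ = λ_C(1 - cos(111°)) = 3.2958 pm

Final wavelength:
λ' = λ₀ + Δλ = 4.9138 + 3.2958 = 8.2096 pm

Final frequency:
f' = c/λ' = 299792458/8.2096470e-12 = 3.6517095e+19 Hz

Frequency shift (decrease):
Δf = f₀ - f' = 6.101e+19 - 3.6517095e+19 = 2.449e+19 Hz

(Intermediate values are shown rounded; full precision is carried through to the final answer.)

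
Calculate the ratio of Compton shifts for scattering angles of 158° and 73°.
158° produces the larger shift by a factor of 2.723

Calculate both shifts using Δλ = λ_C(1 - cos θ):

For θ₁ = 73°:
Δλ₁ = 2.4263 × (1 - cos(73°))
Δλ₁ = 2.4263 × 0.7076
Δλ₁ = 1.7169 pm

For θ₂ = 158°:
Δλ₂ = 2.4263 × (1 - cos(158°))
Δλ₂ = 2.4263 × 1.9272
Δλ₂ = 4.6759 pm

The 158° angle produces the larger shift.
Ratio: 4.6759/1.7169 = 2.723

(Intermediate values are shown rounded; full precision is carried through to the final answer.)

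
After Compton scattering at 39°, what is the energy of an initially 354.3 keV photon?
306.8820 keV

First convert energy to wavelength:
λ = hc/E, with hc ≈ 1239.842 keV·pm (i.e. 1239.842 eV·nm)

For E = 354.3 keV = 354300 eV:
λ = 1239.842 keV·pm / 354.3 keV
λ = 3.4994 pm

Calculate the Compton shift:
Δλ = λ_C(1 - cos(39°)) = 2.4263 × 0.2229
Δλ = 0.5407 pm

Final wavelength:
λ' = 3.4994 + 0.5407 = 4.0401 pm

Final energy:
E' = hc/λ' = 1239.842 / 4.0401 = 306.8820 keV

(Intermediate values are shown rounded; full precision is carried through to the final answer.)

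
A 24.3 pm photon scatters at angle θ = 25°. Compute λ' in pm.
24.5273 pm

Using the Compton scattering formula:
λ' = λ + Δλ = λ + λ_C(1 - cos θ)

Given:
- Initial wavelength λ = 24.3 pm
- Scattering angle θ = 25°
- Compton wavelength λ_C ≈ 2.4263 pm

Calculate the shift:
Δλ = 2.4263 × (1 - cos(25°))
Δλ = 2.4263 × 0.0937
Δλ = 0.2273 pm

Final wavelength:
λ' = 24.3 + 0.2273 = 24.5273 pm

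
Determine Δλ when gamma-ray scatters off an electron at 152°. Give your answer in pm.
4.5686 pm

Using the Compton scattering formula:
Δλ = λ_C(1 - cos θ)

where λ_C = h/(m_e·c) ≈ 2.4263 pm is the Compton wavelength of an electron.

For θ = 152°:
cos(152°) = -0.8829
1 - cos(152°) = 1.8829

Δλ = 2.4263 × 1.8829
Δλ = 4.5686 pm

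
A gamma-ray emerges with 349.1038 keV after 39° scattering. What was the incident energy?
411.8000 keV

Convert final energy to wavelength (hc ≈ 1239.842 keV·pm):
λ' = hc/E' = 1239.842 / 349.1038 = 3.5515 pm

Calculate the Compton shift:
Δλ = λ_C(1 - cos(39°))
Δλ = 2.4263 × (1 - cos(39°))
Δλ = 0.5407 pm

Initial wavelength:
λ = λ' - Δλ = 3.5515 - 0.5407 = 3.0108 pm

Initial energy:
E = hc/λ = 1239.842 / 3.0108 = 411.8000 keV

(Intermediate values are shown rounded; full precision is carried through to the final answer.)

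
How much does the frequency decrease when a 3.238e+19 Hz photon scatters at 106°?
8.113e+18 Hz (decrease)

Convert frequency to wavelength (c = 299792458 m/s):
λ₀ = c/f₀ = 299792458/3.238e+19 = 9.2585688e-12 m = 9.2586 pm

Calculate Compton shift:
Δλ = λ_C(1 - cos(106°)) = 3.0951 pm

Final wavelength:
λ' = λ₀ + Δλ = 9.2586 + 3.0951 = 12.3537 pm

Final frequency:
f' = c/λ' = 299792458/1.2353661e-11 = 2.4267500e+19 Hz

Frequency shift (decrease):
Δf = f₀ - f' = 3.238e+19 - 2.4267500e+19 = 8.113e+18 Hz

(Intermediate values are shown rounded; full precision is carried through to the final answer.)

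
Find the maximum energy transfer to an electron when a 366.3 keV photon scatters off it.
215.7861 keV

Maximum energy transfer occurs at θ = 180° (backscattering).

Initial photon: E₀ = 366.3 keV → λ₀ = 3.3848 pm

Maximum Compton shift (at 180°):
Δλ_max = 2λ_C = 2 × 2.4263 = 4.8526 pm

Final wavelength:
λ' = 3.3848 + 4.8526 = 8.2374 pm

Minimum photon energy (maximum energy to electron):
E'_min = hc/λ' = 150.5139 keV

Maximum electron kinetic energy:
K_max = E₀ - E'_min = 366.3000 - 150.5139 = 215.7861 keV

(Intermediate values are shown rounded; full precision is carried through to the final answer.)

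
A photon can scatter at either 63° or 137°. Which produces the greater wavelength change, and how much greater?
137° produces the larger shift by a factor of 3.171

Calculate both shifts using Δλ = λ_C(1 - cos θ):

For θ₁ = 63°:
Δλ₁ = 2.4263 × (1 - cos(63°))
Δλ₁ = 2.4263 × 0.5460
Δλ₁ = 1.3248 pm

For θ₂ = 137°:
Δλ₂ = 2.4263 × (1 - cos(137°))
Δλ₂ = 2.4263 × 1.7314
Δλ₂ = 4.2008 pm

The 137° angle produces the larger shift.
Ratio: 4.2008/1.3248 = 3.171

(Intermediate values are shown rounded; full precision is carried through to the final answer.)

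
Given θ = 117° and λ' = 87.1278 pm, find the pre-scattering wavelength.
83.6000 pm

From λ' = λ + Δλ, we have λ = λ' - Δλ

First calculate the Compton shift:
Δλ = λ_C(1 - cos θ)
Δλ = 2.4263 × (1 - cos(117°))
Δλ = 2.4263 × 1.4540
Δλ = 3.5278 pm

Initial wavelength:
λ = λ' - Δλ
λ = 87.1278 - 3.5278
λ = 83.6000 pm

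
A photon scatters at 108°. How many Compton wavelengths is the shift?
1.3090 λ_C

The Compton shift formula is:
Δλ = λ_C(1 - cos θ)

Dividing both sides by λ_C:
Δλ/λ_C = 1 - cos θ

For θ = 108°:
Δλ/λ_C = 1 - cos(108°)
Δλ/λ_C = 1 - -0.3090
Δλ/λ_C = 1.3090

This means the shift is 1.3090 × λ_C = 3.1761 pm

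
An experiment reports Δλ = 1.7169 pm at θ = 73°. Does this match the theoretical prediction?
Yes, consistent

Calculate the expected shift for θ = 73°:

Δλ_expected = λ_C(1 - cos(73°))
Δλ_expected = 2.4263 × (1 - cos(73°))
Δλ_expected = 2.4263 × 0.7076
Δλ_expected = 1.7169 pm

Given shift: 1.7169 pm
Expected shift: 1.7169 pm
Difference: 0.0000 pm

The values match. This is consistent with Compton scattering at the stated angle.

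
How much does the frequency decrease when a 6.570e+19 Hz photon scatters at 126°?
3.008e+19 Hz (decrease)

Convert frequency to wavelength (c = 299792458 m/s):
λ₀ = c/f₀ = 299792458/6.570e+19 = 4.5630511e-12 m = 4.5631 pm

Calculate Compton shift:
Δλ = λ_C(1 - cos(126°)) = 3.8525 pm

Final wavelength:
λ' = λ₀ + Δλ = 4.5631 + 3.8525 = 8.4155 pm

Final frequency:
f' = c/λ' = 299792458/8.4155107e-12 = 3.5623798e+19 Hz

Frequency shift (decrease):
Δf = f₀ - f' = 6.570e+19 - 3.5623798e+19 = 3.008e+19 Hz

(Intermediate values are shown rounded; full precision is carried through to the final answer.)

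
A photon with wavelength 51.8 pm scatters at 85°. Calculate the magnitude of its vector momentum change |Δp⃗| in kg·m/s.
1.6934e-23 kg·m/s

Photon momentum magnitude is p = h/λ.

Initial momentum:
p₀ = h/λ = 6.6261e-34/5.1800e-11 = 1.2792e-23 kg·m/s

After scattering:
λ' = λ + Δλ = 51.8 + 2.2148 = 54.0148 pm
p' = h/λ' = 6.6261e-34/5.4015e-11 = 1.2267e-23 kg·m/s

Momentum is a vector; the scattered photon's direction makes angle θ = 85° with the incident direction. The magnitude of the vector change Δp⃗ = p⃗₀ − p⃗' is found from the law of cosines:
|Δp⃗|² = p₀² + p'² − 2p₀p'cos θ
|Δp⃗|² = (1.2792e-23)² + (1.2267e-23)² − 2·1.2792e-23·1.2267e-23·cos(85°)
|Δp⃗| = 1.6934e-23 kg·m/s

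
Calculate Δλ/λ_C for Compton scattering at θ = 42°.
0.2569 λ_C

The Compton shift formula is:
Δλ = λ_C(1 - cos θ)

Dividing both sides by λ_C:
Δλ/λ_C = 1 - cos θ

For θ = 42°:
Δλ/λ_C = 1 - cos(42°)
Δλ/λ_C = 1 - 0.7431
Δλ/λ_C = 0.2569

This means the shift is 0.2569 × λ_C = 0.6232 pm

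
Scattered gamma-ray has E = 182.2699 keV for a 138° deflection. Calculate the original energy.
481.8998 keV

Convert final energy to wavelength (hc ≈ 1239.842 keV·pm):
λ' = hc/E' = 1239.842 / 182.2699 = 6.8022 pm

Calculate the Compton shift:
Δλ = λ_C(1 - cos(138°))
Δλ = 2.4263 × (1 - cos(138°))
Δλ = 4.2294 pm

Initial wavelength:
λ = λ' - Δλ = 6.8022 - 4.2294 = 2.5728 pm

Initial energy:
E = hc/λ = 1239.842 / 2.5728 = 481.8998 keV

(Intermediate values are shown rounded; full precision is carried through to the final answer.)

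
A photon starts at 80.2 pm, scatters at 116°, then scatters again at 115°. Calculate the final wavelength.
87.1416 pm

Apply Compton shift twice:

First scattering at θ₁ = 116°:
Δλ₁ = λ_C(1 - cos(116°))
Δλ₁ = 2.4263 × 1.4384
Δλ₁ = 3.4899 pm

After first scattering:
λ₁ = 80.2 + 3.4899 = 83.6899 pm

Second scattering at θ₂ = 115°:
Δλ₂ = λ_C(1 - cos(115°))
Δλ₂ = 2.4263 × 1.4226
Δλ₂ = 3.4517 pm

Final wavelength:
λ₂ = 83.6899 + 3.4517 = 87.1416 pm

Total shift: Δλ_total = 3.4899 + 3.4517 = 6.9416 pm

(Intermediate values are shown rounded; full precision is carried through to the final answer.)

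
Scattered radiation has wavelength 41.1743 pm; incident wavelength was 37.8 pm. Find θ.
113.00°

First find the wavelength shift:
Δλ = λ' - λ = 41.1743 - 37.8 = 3.3743 pm

Using Δλ = λ_C(1 - cos θ), with λ_C = h/(m_e·c) ≈ 2.42631024 pm:
cos θ = 1 - Δλ/λ_C
cos θ = 1 - 3.3743/2.42631024
cos θ = -0.390713

θ = arccos(-0.390713)
θ = 113.00°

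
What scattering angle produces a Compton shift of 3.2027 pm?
108.66°

From the Compton formula Δλ = λ_C(1 - cos θ), we can solve for θ:

cos θ = 1 - Δλ/λ_C

Given:
- Δλ = 3.2027 pm
- λ_C = h/(m_e·c) ≈ 2.42631024 pm

cos θ = 1 - 3.2027/2.42631024
cos θ = 1 - 1.319988
cos θ = -0.319988

θ = arccos(-0.319988)
θ = 108.66°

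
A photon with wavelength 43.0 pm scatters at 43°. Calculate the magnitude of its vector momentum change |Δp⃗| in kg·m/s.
1.1213e-23 kg·m/s

Photon momentum magnitude is p = h/λ.

Initial momentum:
p₀ = h/λ = 6.6261e-34/4.3000e-11 = 1.5409e-23 kg·m/s

After scattering:
λ' = λ + Δλ = 43.0 + 0.6518 = 43.6518 pm
p' = h/λ' = 6.6261e-34/4.3652e-11 = 1.5179e-23 kg·m/s

Momentum is a vector; the scattered photon's direction makes angle θ = 43° with the incident direction. The magnitude of the vector change Δp⃗ = p⃗₀ − p⃗' is found from the law of cosines:
|Δp⃗|² = p₀² + p'² − 2p₀p'cos θ
|Δp⃗|² = (1.5409e-23)² + (1.5179e-23)² − 2·1.5409e-23·1.5179e-23·cos(43°)
|Δp⃗| = 1.1213e-23 kg·m/s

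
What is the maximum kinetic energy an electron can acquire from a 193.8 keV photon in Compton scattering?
83.5933 keV

Maximum energy transfer occurs at θ = 180° (backscattering).

Initial photon: E₀ = 193.8 keV → λ₀ = 6.3975 pm

Maximum Compton shift (at 180°):
Δλ_max = 2λ_C = 2 × 2.4263 = 4.8526 pm

Final wavelength:
λ' = 6.3975 + 4.8526 = 11.2502 pm

Minimum photon energy (maximum energy to electron):
E'_min = hc/λ' = 110.2067 keV

Maximum electron kinetic energy:
K_max = E₀ - E'_min = 193.8000 - 110.2067 = 83.5933 keV

(Intermediate values are shown rounded; full precision is carried through to the final answer.)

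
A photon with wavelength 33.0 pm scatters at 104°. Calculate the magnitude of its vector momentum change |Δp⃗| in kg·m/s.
3.0339e-23 kg·m/s

Photon momentum magnitude is p = h/λ.

Initial momentum:
p₀ = h/λ = 6.6261e-34/3.3000e-11 = 2.0079e-23 kg·m/s

After scattering:
λ' = λ + Δλ = 33.0 + 3.0133 = 36.0133 pm
p' = h/λ' = 6.6261e-34/3.6013e-11 = 1.8399e-23 kg·m/s

Momentum is a vector; the scattered photon's direction makes angle θ = 104° with the incident direction. The magnitude of the vector change Δp⃗ = p⃗₀ − p⃗' is found from the law of cosines:
|Δp⃗|² = p₀² + p'² − 2p₀p'cos θ
|Δp⃗|² = (2.0079e-23)² + (1.8399e-23)² − 2·2.0079e-23·1.8399e-23·cos(104°)
|Δp⃗| = 3.0339e-23 kg·m/s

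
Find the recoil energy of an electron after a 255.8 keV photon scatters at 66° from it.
58.5727 keV

By energy conservation: K_e = E_initial - E_final

First find the scattered photon energy:
Initial wavelength: λ = hc/E = 4.8469 pm
Compton shift: Δλ = λ_C(1 - cos(66°)) = 1.4394 pm
Final wavelength: λ' = 4.8469 + 1.4394 = 6.2864 pm
Final photon energy: E' = hc/λ' = 197.2273 keV

Electron kinetic energy:
K_e = E - E' = 255.8000 - 197.2273 = 58.5727 keV

(Intermediate values are shown rounded; full precision is carried through to the final answer.)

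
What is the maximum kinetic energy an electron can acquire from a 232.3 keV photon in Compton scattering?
110.6260 keV

Maximum energy transfer occurs at θ = 180° (backscattering).

Initial photon: E₀ = 232.3 keV → λ₀ = 5.3372 pm

Maximum Compton shift (at 180°):
Δλ_max = 2λ_C = 2 × 2.4263 = 4.8526 pm

Final wavelength:
λ' = 5.3372 + 4.8526 = 10.1899 pm

Minimum photon energy (maximum energy to electron):
E'_min = hc/λ' = 121.6740 keV

Maximum electron kinetic energy:
K_max = E₀ - E'_min = 232.3000 - 121.6740 = 110.6260 keV

(Intermediate values are shown rounded; full precision is carried through to the final answer.)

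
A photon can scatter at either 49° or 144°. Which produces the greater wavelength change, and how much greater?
144° produces the larger shift by a factor of 5.260

Calculate both shifts using Δλ = λ_C(1 - cos θ):

For θ₁ = 49°:
Δλ₁ = 2.4263 × (1 - cos(49°))
Δλ₁ = 2.4263 × 0.3439
Δλ₁ = 0.8345 pm

For θ₂ = 144°:
Δλ₂ = 2.4263 × (1 - cos(144°))
Δλ₂ = 2.4263 × 1.8090
Δλ₂ = 4.3892 pm

The 144° angle produces the larger shift.
Ratio: 4.3892/0.8345 = 5.260

(Intermediate values are shown rounded; full precision is carried through to the final answer.)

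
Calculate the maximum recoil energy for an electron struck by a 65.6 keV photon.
13.4020 keV

Maximum energy transfer occurs at θ = 180° (backscattering).

Initial photon: E₀ = 65.6 keV → λ₀ = 18.9000 pm

Maximum Compton shift (at 180°):
Δλ_max = 2λ_C = 2 × 2.4263 = 4.8526 pm

Final wavelength:
λ' = 18.9000 + 4.8526 = 23.7527 pm

Minimum photon energy (maximum energy to electron):
E'_min = hc/λ' = 52.1980 keV

Maximum electron kinetic energy:
K_max = E₀ - E'_min = 65.6000 - 52.1980 = 13.4020 keV

(Intermediate values are shown rounded; full precision is carried through to the final answer.)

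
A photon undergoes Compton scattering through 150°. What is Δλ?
4.5276 pm

Using the Compton scattering formula:
Δλ = λ_C(1 - cos θ)

where λ_C = h/(m_e·c) ≈ 2.4263 pm is the Compton wavelength of an electron.

For θ = 150°:
cos(150°) = -0.8660
1 - cos(150°) = 1.8660

Δλ = 2.4263 × 1.8660
Δλ = 4.5276 pm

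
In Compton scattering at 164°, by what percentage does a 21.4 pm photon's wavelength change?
22.2366%

Calculate the Compton shift:
Δλ = λ_C(1 - cos(164°))
Δλ = 2.4263 × (1 - cos(164°))
Δλ = 2.4263 × 1.9613
Δλ = 4.7586 pm

Percentage change:
(Δλ/λ₀) × 100 = (4.7586/21.4) × 100
= 22.2366%

(Intermediate values are shown rounded; full precision is carried through to the final answer.)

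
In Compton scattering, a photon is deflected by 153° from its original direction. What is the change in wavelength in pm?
4.5882 pm

Using the Compton scattering formula:
Δλ = λ_C(1 - cos θ)

where λ_C = h/(m_e·c) ≈ 2.4263 pm is the Compton wavelength of an electron.

For θ = 153°:
cos(153°) = -0.8910
1 - cos(153°) = 1.8910

Δλ = 2.4263 × 1.8910
Δλ = 4.5882 pm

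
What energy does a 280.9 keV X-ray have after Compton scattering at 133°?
145.9519 keV

First convert energy to wavelength:
λ = hc/E, with hc ≈ 1239.842 keV·pm (i.e. 1239.842 eV·nm)

For E = 280.9 keV = 280900 eV:
λ = 1239.842 keV·pm / 280.9 keV
λ = 4.4138 pm

Calculate the Compton shift:
Δλ = λ_C(1 - cos(133°)) = 2.4263 × 1.6820
Δλ = 4.0810 pm

Final wavelength:
λ' = 4.4138 + 4.0810 = 8.4949 pm

Final energy:
E' = hc/λ' = 1239.842 / 8.4949 = 145.9519 keV

(Intermediate values are shown rounded; full precision is carried through to the final answer.)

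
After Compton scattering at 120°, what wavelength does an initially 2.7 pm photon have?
6.3395 pm

Using the Compton formula: λ' = λ + λ_C(1 − cos θ)

For θ = 120°, cos θ = -1/2 (exact) = -0.5000, so:
1 − cos 120° = 1 − (-1/2) = 1.5000

Δλ = λ_C × 1.5000 = 2.4263 × 1.5000 = 3.6395 pm

λ' = 2.7 + 3.6395 = 6.3395 pm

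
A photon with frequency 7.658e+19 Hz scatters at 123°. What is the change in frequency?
3.746e+19 Hz (decrease)

Convert frequency to wavelength (c = 299792458 m/s):
λ₀ = c/f₀ = 299792458/7.658e+19 = 3.9147618e-12 m = 3.9148 pm

Calculate Compton shift:
Δλ = λ_C(1 - cos(123°)) = 3.7478 pm

Final wavelength:
λ' = λ₀ + Δλ = 3.9148 + 3.7478 = 7.6625 pm

Final frequency:
f' = c/λ' = 299792458/7.6625353e-12 = 3.9124447e+19 Hz

Frequency shift (decrease):
Δf = f₀ - f' = 7.658e+19 - 3.9124447e+19 = 3.746e+19 Hz

(Intermediate values are shown rounded; full precision is carried through to the final answer.)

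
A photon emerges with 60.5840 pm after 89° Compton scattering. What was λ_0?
58.2000 pm

From λ' = λ + Δλ, we have λ = λ' - Δλ

First calculate the Compton shift:
Δλ = λ_C(1 - cos θ)
Δλ = 2.4263 × (1 - cos(89°))
Δλ = 2.4263 × 0.9825
Δλ = 2.3840 pm

Initial wavelength:
λ = λ' - Δλ
λ = 60.5840 - 2.3840
λ = 58.2000 pm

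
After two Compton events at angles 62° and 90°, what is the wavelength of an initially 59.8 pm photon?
63.5135 pm

Apply Compton shift twice:

First scattering at θ₁ = 62°:
Δλ₁ = λ_C(1 - cos(62°))
Δλ₁ = 2.4263 × 0.5305
Δλ₁ = 1.2872 pm

After first scattering:
λ₁ = 59.8 + 1.2872 = 61.0872 pm

Second scattering at θ₂ = 90°:
Δλ₂ = λ_C(1 - cos(90°))
Δλ₂ = 2.4263 × 1.0000
Δλ₂ = 2.4263 pm

Final wavelength:
λ₂ = 61.0872 + 2.4263 = 63.5135 pm

Total shift: Δλ_total = 1.2872 + 2.4263 = 3.7135 pm

(Intermediate values are shown rounded; full precision is carried through to the final answer.)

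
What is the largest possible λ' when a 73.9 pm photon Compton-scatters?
78.7526 pm (at θ = 180°)

The Compton shift is Δλ = λ_C(1 − cos θ).

Since cos θ ranges from −1 to 1, the factor (1 − cos θ) ranges from 0 to 2; the maximum shift occurs at θ = 180° (backscattering):
Δλ_max = 2λ_C = 2 × 2.4263 pm = 4.8526 pm

Maximum scattered wavelength:
λ'_max = λ₀ + Δλ_max = 73.9 + 4.8526 = 78.7526 pm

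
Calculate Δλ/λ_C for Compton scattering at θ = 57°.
0.4554 λ_C

The Compton shift formula is:
Δλ = λ_C(1 - cos θ)

Dividing both sides by λ_C:
Δλ/λ_C = 1 - cos θ

For θ = 57°:
Δλ/λ_C = 1 - cos(57°)
Δλ/λ_C = 1 - 0.5446
Δλ/λ_C = 0.4554

This means the shift is 0.4554 × λ_C = 1.1048 pm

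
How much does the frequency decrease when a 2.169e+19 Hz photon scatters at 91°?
3.287e+18 Hz (decrease)

Convert frequency to wavelength (c = 299792458 m/s):
λ₀ = c/f₀ = 299792458/2.169e+19 = 1.3821690e-11 m = 13.8217 pm

Calculate Compton shift:
Δλ = λ_C(1 - cos(91°)) = 2.4687 pm

Final wavelength:
λ' = λ₀ + Δλ = 13.8217 + 2.4687 = 16.2903 pm

Final frequency:
f' = c/λ' = 299792458/1.6290345e-11 = 1.8403076e+19 Hz

Frequency shift (decrease):
Δf = f₀ - f' = 2.169e+19 - 1.8403076e+19 = 3.287e+18 Hz

(Intermediate values are shown rounded; full precision is carried through to the final answer.)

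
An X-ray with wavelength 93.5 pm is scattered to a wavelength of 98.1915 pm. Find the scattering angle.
159.00°

First find the wavelength shift:
Δλ = λ' - λ = 98.1915 - 93.5 = 4.6915 pm

Using Δλ = λ_C(1 - cos θ), with λ_C = h/(m_e·c) ≈ 2.42631024 pm:
cos θ = 1 - Δλ/λ_C
cos θ = 1 - 4.6915/2.42631024
cos θ = -0.933594

θ = arccos(-0.933594)
θ = 159.00°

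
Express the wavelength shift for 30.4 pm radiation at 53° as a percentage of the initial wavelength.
3.1780%

Calculate the Compton shift:
Δλ = λ_C(1 - cos(53°))
Δλ = 2.4263 × (1 - cos(53°))
Δλ = 2.4263 × 0.3982
Δλ = 0.9661 pm

Percentage change:
(Δλ/λ₀) × 100 = (0.9661/30.4) × 100
= 3.1780%

(Intermediate values are shown rounded; full precision is carried through to the final answer.)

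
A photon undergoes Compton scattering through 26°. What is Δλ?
0.2456 pm

Using the Compton scattering formula:
Δλ = λ_C(1 - cos θ)

where λ_C = h/(m_e·c) ≈ 2.4263 pm is the Compton wavelength of an electron.

For θ = 26°:
cos(26°) = 0.8988
1 - cos(26°) = 0.1012

Δλ = 2.4263 × 0.1012
Δλ = 0.2456 pm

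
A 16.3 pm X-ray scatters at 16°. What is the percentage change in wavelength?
0.5766%

Calculate the Compton shift:
Δλ = λ_C(1 - cos(16°))
Δλ = 2.4263 × (1 - cos(16°))
Δλ = 2.4263 × 0.0387
Δλ = 0.0940 pm

Percentage change:
(Δλ/λ₀) × 100 = (0.0940/16.3) × 100
= 0.5766%

(Intermediate values are shown rounded; full precision is carried through to the final answer.)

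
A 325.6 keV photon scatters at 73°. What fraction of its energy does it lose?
0.3108 (or 31.08%)

Calculate initial and final photon energies:

Initial: E₀ = 325.6 keV → λ₀ = 3.8079 pm
Compton shift: Δλ = 1.7169 pm
Final wavelength: λ' = 5.5248 pm
Final energy: E' = 224.4141 keV

Fractional energy loss:
(E₀ - E')/E₀ = (325.6000 - 224.4141)/325.6000
= 101.1859/325.6000
= 0.3108
= 31.08%

(Intermediate values are shown rounded; full precision is carried through to the final answer.)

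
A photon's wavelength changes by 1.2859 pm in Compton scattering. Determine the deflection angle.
61.96°

From the Compton formula Δλ = λ_C(1 - cos θ), we can solve for θ:

cos θ = 1 - Δλ/λ_C

Given:
- Δλ = 1.2859 pm
- λ_C = h/(m_e·c) ≈ 2.42631024 pm

cos θ = 1 - 1.2859/2.42631024
cos θ = 1 - 0.529982
cos θ = 0.470018

θ = arccos(0.470018)
θ = 61.96°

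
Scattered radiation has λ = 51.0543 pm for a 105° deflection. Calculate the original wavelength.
48.0000 pm

From λ' = λ + Δλ, we have λ = λ' - Δλ

First calculate the Compton shift:
Δλ = λ_C(1 - cos θ)
Δλ = 2.4263 × (1 - cos(105°))
Δλ = 2.4263 × 1.2588
Δλ = 3.0543 pm

Initial wavelength:
λ = λ' - Δλ
λ = 51.0543 - 3.0543
λ = 48.0000 pm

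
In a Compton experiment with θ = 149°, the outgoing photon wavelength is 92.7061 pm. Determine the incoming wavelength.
88.2000 pm

From λ' = λ + Δλ, we have λ = λ' - Δλ

First calculate the Compton shift:
Δλ = λ_C(1 - cos θ)
Δλ = 2.4263 × (1 - cos(149°))
Δλ = 2.4263 × 1.8572
Δλ = 4.5061 pm

Initial wavelength:
λ = λ' - Δλ
λ = 92.7061 - 4.5061
λ = 88.2000 pm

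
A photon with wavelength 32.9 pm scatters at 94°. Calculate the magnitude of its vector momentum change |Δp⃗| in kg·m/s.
2.8400e-23 kg·m/s

Photon momentum magnitude is p = h/λ.

Initial momentum:
p₀ = h/λ = 6.6261e-34/3.2900e-11 = 2.0140e-23 kg·m/s

After scattering:
λ' = λ + Δλ = 32.9 + 2.5956 = 35.4956 pm
p' = h/λ' = 6.6261e-34/3.5496e-11 = 1.8667e-23 kg·m/s

Momentum is a vector; the scattered photon's direction makes angle θ = 94° with the incident direction. The magnitude of the vector change Δp⃗ = p⃗₀ − p⃗' is found from the law of cosines:
|Δp⃗|² = p₀² + p'² − 2p₀p'cos θ
|Δp⃗|² = (2.0140e-23)² + (1.8667e-23)² − 2·2.0140e-23·1.8667e-23·cos(94°)
|Δp⃗| = 2.8400e-23 kg·m/s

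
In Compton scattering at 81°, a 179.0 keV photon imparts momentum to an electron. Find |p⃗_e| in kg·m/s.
1.1133e-22 kg·m/s

The electron is initially at rest, so by conservation of momentum:
p⃗_e = p⃗₀ − p⃗'  (incident photon momentum minus scattered photon momentum)

Photon momentum magnitudes (p = h/λ = E/c):
λ₀ = hc/E₀ = 6.9265 pm → p₀ = h/λ₀ = 9.5663e-23 kg·m/s
Δλ = λ_C(1 − cos 81°) = 2.0468 pm
λ' = 8.9732 pm → p' = h/λ' = 7.3843e-23 kg·m/s

The scattered photon makes angle θ = 81° with the incident direction, so by the law of cosines:
|p⃗_e|² = p₀² + p'² − 2p₀p'cos θ
|p⃗_e|² = (9.5663e-23)² + (7.3843e-23)² − 2·9.5663e-23·7.3843e-23·cos(81°)
|p⃗_e| = 1.1133e-22 kg·m/s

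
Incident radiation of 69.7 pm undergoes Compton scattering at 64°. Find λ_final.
71.0627 pm

Using the Compton scattering formula:
λ' = λ + Δλ = λ + λ_C(1 - cos θ)

Given:
- Initial wavelength λ = 69.7 pm
- Scattering angle θ = 64°
- Compton wavelength λ_C ≈ 2.4263 pm

Calculate the shift:
Δλ = 2.4263 × (1 - cos(64°))
Δλ = 2.4263 × 0.5616
Δλ = 1.3627 pm

Final wavelength:
λ' = 69.7 + 1.3627 = 71.0627 pm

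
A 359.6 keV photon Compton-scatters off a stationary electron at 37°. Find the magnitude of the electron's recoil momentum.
1.1661e-22 kg·m/s

The electron is initially at rest, so by conservation of momentum:
p⃗_e = p⃗₀ − p⃗'  (incident photon momentum minus scattered photon momentum)

Photon momentum magnitudes (p = h/λ = E/c):
λ₀ = hc/E₀ = 3.4478 pm → p₀ = h/λ₀ = 1.9218e-22 kg·m/s
Δλ = λ_C(1 − cos 37°) = 0.4886 pm
λ' = 3.9364 pm → p' = h/λ' = 1.6833e-22 kg·m/s

The scattered photon makes angle θ = 37° with the incident direction, so by the law of cosines:
|p⃗_e|² = p₀² + p'² − 2p₀p'cos θ
|p⃗_e|² = (1.9218e-22)² + (1.6833e-22)² − 2·1.9218e-22·1.6833e-22·cos(37°)
|p⃗_e| = 1.1661e-22 kg·m/s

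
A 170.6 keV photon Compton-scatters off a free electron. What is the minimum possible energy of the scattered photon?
102.2959 keV (at θ = 180°)

The scattered photon has minimum energy when its wavelength is maximum, i.e., when the Compton shift Δλ = λ_C(1 − cos θ) is maximum. This occurs at θ = 180° (backscattering), giving Δλ_max = 2λ_C = 4.8526 pm.

Initial wavelength: λ₀ = hc/E₀ = 7.2675 pm
Maximum final wavelength: λ'_max = λ₀ + 2λ_C = 7.2675 + 4.8526 = 12.1202 pm
Minimum final energy: E'_min = hc/λ'_max = 102.2959 keV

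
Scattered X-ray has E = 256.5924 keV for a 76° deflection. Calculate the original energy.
414.3000 keV

Convert final energy to wavelength (hc ≈ 1239.842 keV·pm):
λ' = hc/E' = 1239.842 / 256.5924 = 4.8320 pm

Calculate the Compton shift:
Δλ = λ_C(1 - cos(76°))
Δλ = 2.4263 × (1 - cos(76°))
Δλ = 1.8393 pm

Initial wavelength:
λ = λ' - Δλ = 4.8320 - 1.8393 = 2.9926 pm

Initial energy:
E = hc/λ = 1239.842 / 2.9926 = 414.3000 keV

(Intermediate values are shown rounded; full precision is carried through to the final answer.)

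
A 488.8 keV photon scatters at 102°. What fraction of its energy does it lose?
0.5361 (or 53.61%)

Calculate initial and final photon energies:

Initial: E₀ = 488.8 keV → λ₀ = 2.5365 pm
Compton shift: Δλ = 2.9308 pm
Final wavelength: λ' = 5.4673 pm
Final energy: E' = 226.7753 keV

Fractional energy loss:
(E₀ - E')/E₀ = (488.8000 - 226.7753)/488.8000
= 262.0247/488.8000
= 0.5361
= 53.61%

(Intermediate values are shown rounded; full precision is carried through to the final answer.)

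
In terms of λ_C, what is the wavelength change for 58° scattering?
0.4701 λ_C

The Compton shift formula is:
Δλ = λ_C(1 - cos θ)

Dividing both sides by λ_C:
Δλ/λ_C = 1 - cos θ

For θ = 58°:
Δλ/λ_C = 1 - cos(58°)
Δλ/λ_C = 1 - 0.5299
Δλ/λ_C = 0.4701

This means the shift is 0.4701 × λ_C = 1.1406 pm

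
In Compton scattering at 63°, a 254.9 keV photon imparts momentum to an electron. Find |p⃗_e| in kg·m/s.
1.2953e-22 kg·m/s

The electron is initially at rest, so by conservation of momentum:
p⃗_e = p⃗₀ − p⃗'  (incident photon momentum minus scattered photon momentum)

Photon momentum magnitudes (p = h/λ = E/c):
λ₀ = hc/E₀ = 4.8640 pm → p₀ = h/λ₀ = 1.3623e-22 kg·m/s
Δλ = λ_C(1 − cos 63°) = 1.3248 pm
λ' = 6.1888 pm → p' = h/λ' = 1.0707e-22 kg·m/s

The scattered photon makes angle θ = 63° with the incident direction, so by the law of cosines:
|p⃗_e|² = p₀² + p'² − 2p₀p'cos θ
|p⃗_e|² = (1.3623e-22)² + (1.0707e-22)² − 2·1.3623e-22·1.0707e-22·cos(63°)
|p⃗_e| = 1.2953e-22 kg·m/s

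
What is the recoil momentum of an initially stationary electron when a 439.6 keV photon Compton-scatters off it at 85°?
2.5908e-22 kg·m/s

The electron is initially at rest, so by conservation of momentum:
p⃗_e = p⃗₀ − p⃗'  (incident photon momentum minus scattered photon momentum)

Photon momentum magnitudes (p = h/λ = E/c):
λ₀ = hc/E₀ = 2.8204 pm → p₀ = h/λ₀ = 2.3493e-22 kg·m/s
Δλ = λ_C(1 − cos 85°) = 2.2148 pm
λ' = 5.0352 pm → p' = h/λ' = 1.3159e-22 kg·m/s

The scattered photon makes angle θ = 85° with the incident direction, so by the law of cosines:
|p⃗_e|² = p₀² + p'² − 2p₀p'cos θ
|p⃗_e|² = (2.3493e-22)² + (1.3159e-22)² − 2·2.3493e-22·1.3159e-22·cos(85°)
|p⃗_e| = 2.5908e-22 kg·m/s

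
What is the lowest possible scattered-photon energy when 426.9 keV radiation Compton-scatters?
159.8371 keV (at θ = 180°)

The scattered photon has minimum energy when its wavelength is maximum, i.e., when the Compton shift Δλ = λ_C(1 − cos θ) is maximum. This occurs at θ = 180° (backscattering), giving Δλ_max = 2λ_C = 4.8526 pm.

Initial wavelength: λ₀ = hc/E₀ = 2.9043 pm
Maximum final wavelength: λ'_max = λ₀ + 2λ_C = 2.9043 + 4.8526 = 7.7569 pm
Minimum final energy: E'_min = hc/λ'_max = 159.8371 keV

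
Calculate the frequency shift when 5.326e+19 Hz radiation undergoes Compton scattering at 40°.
4.879e+18 Hz (decrease)

Convert frequency to wavelength (c = 299792458 m/s):
λ₀ = c/f₀ = 299792458/5.326e+19 = 5.6288483e-12 m = 5.6288 pm

Calculate Compton shift:
Δλ = λ_C(1 - cos(40°)) = 0.5676 pm

Final wavelength:
λ' = λ₀ + Δλ = 5.6288 + 0.5676 = 6.1965 pm

Final frequency:
f' = c/λ' = 299792458/6.1964970e-12 = 4.8380957e+19 Hz

Frequency shift (decrease):
Δf = f₀ - f' = 5.326e+19 - 4.8380957e+19 = 4.879e+18 Hz

(Intermediate values are shown rounded; full precision is carried through to the final answer.)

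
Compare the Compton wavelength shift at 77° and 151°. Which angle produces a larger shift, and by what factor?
151° produces the larger shift by a factor of 2.419

Calculate both shifts using Δλ = λ_C(1 - cos θ):

For θ₁ = 77°:
Δλ₁ = 2.4263 × (1 - cos(77°))
Δλ₁ = 2.4263 × 0.7750
Δλ₁ = 1.8805 pm

For θ₂ = 151°:
Δλ₂ = 2.4263 × (1 - cos(151°))
Δλ₂ = 2.4263 × 1.8746
Δλ₂ = 4.5484 pm

The 151° angle produces the larger shift.
Ratio: 4.5484/1.8805 = 2.419

(Intermediate values are shown rounded; full precision is carried through to the final answer.)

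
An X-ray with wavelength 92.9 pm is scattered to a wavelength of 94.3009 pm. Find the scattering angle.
65.00°

First find the wavelength shift:
Δλ = λ' - λ = 94.3009 - 92.9 = 1.4009 pm

Using Δλ = λ_C(1 - cos θ), with λ_C = h/(m_e·c) ≈ 2.42631024 pm:
cos θ = 1 - Δλ/λ_C
cos θ = 1 - 1.4009/2.42631024
cos θ = 0.422621

θ = arccos(0.422621)
θ = 65.00°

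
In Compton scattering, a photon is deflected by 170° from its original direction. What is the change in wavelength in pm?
4.8158 pm

Using the Compton scattering formula:
Δλ = λ_C(1 - cos θ)

where λ_C = h/(m_e·c) ≈ 2.4263 pm is the Compton wavelength of an electron.

For θ = 170°:
cos(170°) = -0.9848
1 - cos(170°) = 1.9848

Δλ = 2.4263 × 1.9848
Δλ = 4.8158 pm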